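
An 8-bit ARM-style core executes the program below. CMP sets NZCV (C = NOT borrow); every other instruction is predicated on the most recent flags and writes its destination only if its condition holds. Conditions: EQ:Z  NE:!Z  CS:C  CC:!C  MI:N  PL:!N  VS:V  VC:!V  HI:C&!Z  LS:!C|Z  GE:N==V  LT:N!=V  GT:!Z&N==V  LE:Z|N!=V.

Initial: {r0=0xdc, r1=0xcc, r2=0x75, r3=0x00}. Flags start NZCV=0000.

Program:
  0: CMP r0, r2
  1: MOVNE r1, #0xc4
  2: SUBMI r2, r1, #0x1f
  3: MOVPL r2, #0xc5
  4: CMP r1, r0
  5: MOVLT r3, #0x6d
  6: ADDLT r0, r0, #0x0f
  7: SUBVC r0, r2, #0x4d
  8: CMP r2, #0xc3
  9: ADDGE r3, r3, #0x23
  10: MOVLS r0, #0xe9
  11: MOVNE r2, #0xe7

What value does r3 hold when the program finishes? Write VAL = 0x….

VAL = 0x90

0: ✓ CMP  NZCV=0011
1: ✓ MOVNE  r1←0xc4
2: · SUBMI
3: ✓ MOVPL  r2←0xc5
4: ✓ CMP  NZCV=1000
5: ✓ MOVLT  r3←0x6d
6: ✓ ADDLT  r0←0xeb
7: ✓ SUBVC  r0←0x78
8: ✓ CMP  NZCV=0010
9: ✓ ADDGE  r3←0x90
10: · MOVLS
11: ✓ MOVNE  r2←0xe7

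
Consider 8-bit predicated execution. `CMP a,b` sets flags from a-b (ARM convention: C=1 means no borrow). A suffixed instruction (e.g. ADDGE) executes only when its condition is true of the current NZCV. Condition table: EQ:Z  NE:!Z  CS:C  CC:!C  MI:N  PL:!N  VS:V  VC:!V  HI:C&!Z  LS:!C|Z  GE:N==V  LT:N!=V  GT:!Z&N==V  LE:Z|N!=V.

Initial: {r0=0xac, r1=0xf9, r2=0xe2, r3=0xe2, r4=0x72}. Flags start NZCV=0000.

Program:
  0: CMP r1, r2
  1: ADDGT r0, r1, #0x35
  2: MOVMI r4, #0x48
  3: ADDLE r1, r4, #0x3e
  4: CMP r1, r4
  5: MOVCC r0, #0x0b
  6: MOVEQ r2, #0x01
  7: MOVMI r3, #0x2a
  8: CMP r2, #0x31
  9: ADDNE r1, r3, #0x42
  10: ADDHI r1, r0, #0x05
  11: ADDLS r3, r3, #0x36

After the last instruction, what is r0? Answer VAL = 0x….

VAL = 0x2e

0: ✓ CMP  NZCV=0010
1: ✓ ADDGT  r0←0x2e
2: · MOVMI
3: · ADDLE
4: ✓ CMP  NZCV=1010
5: · MOVCC
6: · MOVEQ
7: ✓ MOVMI  r3←0x2a
8: ✓ CMP  NZCV=1010
9: ✓ ADDNE  r1←0x6c
10: ✓ ADDHI  r1←0x33
11: · ADDLS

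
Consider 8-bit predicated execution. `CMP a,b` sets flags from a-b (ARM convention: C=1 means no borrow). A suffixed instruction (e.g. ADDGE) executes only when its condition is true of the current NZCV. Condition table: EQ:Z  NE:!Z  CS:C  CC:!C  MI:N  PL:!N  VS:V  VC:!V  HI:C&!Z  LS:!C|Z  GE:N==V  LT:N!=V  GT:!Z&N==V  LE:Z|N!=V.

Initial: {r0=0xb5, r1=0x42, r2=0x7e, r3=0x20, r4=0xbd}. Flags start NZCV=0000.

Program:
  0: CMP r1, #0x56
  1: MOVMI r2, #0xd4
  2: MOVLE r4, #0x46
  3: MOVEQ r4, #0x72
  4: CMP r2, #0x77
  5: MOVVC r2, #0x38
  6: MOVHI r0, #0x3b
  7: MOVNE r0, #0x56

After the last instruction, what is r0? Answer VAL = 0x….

[0] flags=1000 → (cmp)
[1] flags=1000 MI?T → r2=0xd4
[2] flags=1000 LE?T → r4=0x46
[3] flags=1000 EQ?F → skip
[4] flags=0011 → (cmp)
[5] flags=0011 VC?F → skip
[6] flags=0011 HI?T → r0=0x3b
[7] flags=0011 NE?T → r0=0x56

VAL = 0x56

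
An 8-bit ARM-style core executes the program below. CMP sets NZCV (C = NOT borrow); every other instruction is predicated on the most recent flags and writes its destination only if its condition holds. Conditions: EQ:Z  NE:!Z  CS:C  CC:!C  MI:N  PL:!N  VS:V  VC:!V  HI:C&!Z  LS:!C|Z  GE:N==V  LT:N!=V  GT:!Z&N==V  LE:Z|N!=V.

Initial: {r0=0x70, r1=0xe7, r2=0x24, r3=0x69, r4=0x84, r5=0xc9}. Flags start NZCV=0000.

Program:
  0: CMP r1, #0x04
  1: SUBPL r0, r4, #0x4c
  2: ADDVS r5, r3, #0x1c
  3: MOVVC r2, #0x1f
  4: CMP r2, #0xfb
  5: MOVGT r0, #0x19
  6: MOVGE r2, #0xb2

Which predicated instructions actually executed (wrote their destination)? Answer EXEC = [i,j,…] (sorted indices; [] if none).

EXEC = [3,5,6]

[0] flags=1010 → (cmp)
[1] flags=1010 PL?F → skip
[2] flags=1010 VS?F → skip
[3] flags=1010 VC?T → r2=0x1f
[4] flags=0000 → (cmp)
[5] flags=0000 GT?T → r0=0x19
[6] flags=0000 GE?T → r2=0xb2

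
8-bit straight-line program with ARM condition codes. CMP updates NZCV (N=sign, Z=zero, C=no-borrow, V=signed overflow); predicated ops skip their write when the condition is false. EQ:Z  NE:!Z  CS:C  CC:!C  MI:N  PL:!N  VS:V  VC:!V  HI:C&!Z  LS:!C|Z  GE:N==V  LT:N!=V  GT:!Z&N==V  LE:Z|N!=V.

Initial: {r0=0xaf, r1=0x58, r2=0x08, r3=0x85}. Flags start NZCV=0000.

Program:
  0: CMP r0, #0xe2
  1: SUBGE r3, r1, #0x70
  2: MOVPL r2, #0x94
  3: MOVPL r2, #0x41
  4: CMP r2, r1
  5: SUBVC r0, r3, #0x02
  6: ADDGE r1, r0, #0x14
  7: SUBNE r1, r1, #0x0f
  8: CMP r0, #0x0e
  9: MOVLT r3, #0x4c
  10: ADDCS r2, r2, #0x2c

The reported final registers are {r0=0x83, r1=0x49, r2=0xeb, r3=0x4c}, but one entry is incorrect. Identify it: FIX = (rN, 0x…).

[0] flags=1000 → (cmp)
[1] flags=1000 GE?F → skip
[2] flags=1000 PL?F → skip
[3] flags=1000 PL?F → skip
[4] flags=1000 → (cmp)
[5] flags=1000 VC?T → r0=0x83
[6] flags=1000 GE?F → skip
[7] flags=1000 NE?T → r1=0x49
[8] flags=0011 → (cmp)
[9] flags=0011 LT?T → r3=0x4c
[10] flags=0011 CS?T → r2=0x34

FIX = (r2, 0x34)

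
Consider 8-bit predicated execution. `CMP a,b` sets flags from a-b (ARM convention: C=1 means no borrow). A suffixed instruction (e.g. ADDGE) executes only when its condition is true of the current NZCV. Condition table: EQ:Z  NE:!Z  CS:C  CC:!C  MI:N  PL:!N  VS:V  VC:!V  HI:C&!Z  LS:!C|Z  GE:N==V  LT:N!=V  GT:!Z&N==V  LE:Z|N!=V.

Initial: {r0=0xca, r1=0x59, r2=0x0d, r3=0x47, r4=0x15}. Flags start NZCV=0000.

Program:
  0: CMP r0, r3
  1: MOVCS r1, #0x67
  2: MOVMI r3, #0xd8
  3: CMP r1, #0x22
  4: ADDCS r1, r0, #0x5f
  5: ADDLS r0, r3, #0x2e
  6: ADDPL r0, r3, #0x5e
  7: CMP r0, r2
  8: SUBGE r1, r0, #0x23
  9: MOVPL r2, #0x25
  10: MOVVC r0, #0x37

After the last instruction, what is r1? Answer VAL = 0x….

VAL = 0x13

[0] flags=1010 → (cmp)
[1] flags=1010 CS?T → r1=0x67
[2] flags=1010 MI?T → r3=0xd8
[3] flags=0010 → (cmp)
[4] flags=0010 CS?T → r1=0x29
[5] flags=0010 LS?F → skip
[6] flags=0010 PL?T → r0=0x36
[7] flags=0010 → (cmp)
[8] flags=0010 GE?T → r1=0x13
[9] flags=0010 PL?T → r2=0x25
[10] flags=0010 VC?T → r0=0x37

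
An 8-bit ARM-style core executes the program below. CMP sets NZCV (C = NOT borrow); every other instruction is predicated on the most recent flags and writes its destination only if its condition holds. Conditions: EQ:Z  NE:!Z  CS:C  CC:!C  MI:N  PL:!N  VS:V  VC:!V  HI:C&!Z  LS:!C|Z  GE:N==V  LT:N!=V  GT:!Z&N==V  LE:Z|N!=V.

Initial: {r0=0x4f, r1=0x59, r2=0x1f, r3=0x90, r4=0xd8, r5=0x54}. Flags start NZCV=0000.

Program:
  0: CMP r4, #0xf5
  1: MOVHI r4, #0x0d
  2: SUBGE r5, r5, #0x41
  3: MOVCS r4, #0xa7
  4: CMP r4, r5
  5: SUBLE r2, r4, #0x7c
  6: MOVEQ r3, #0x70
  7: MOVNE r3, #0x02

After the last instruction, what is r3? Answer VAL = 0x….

[0] flags=1000 → (cmp)
[1] flags=1000 HI?F → skip
[2] flags=1000 GE?F → skip
[3] flags=1000 CS?F → skip
[4] flags=1010 → (cmp)
[5] flags=1010 LE?T → r2=0x5c
[6] flags=1010 EQ?F → skip
[7] flags=1010 NE?T → r3=0x02

VAL = 0x02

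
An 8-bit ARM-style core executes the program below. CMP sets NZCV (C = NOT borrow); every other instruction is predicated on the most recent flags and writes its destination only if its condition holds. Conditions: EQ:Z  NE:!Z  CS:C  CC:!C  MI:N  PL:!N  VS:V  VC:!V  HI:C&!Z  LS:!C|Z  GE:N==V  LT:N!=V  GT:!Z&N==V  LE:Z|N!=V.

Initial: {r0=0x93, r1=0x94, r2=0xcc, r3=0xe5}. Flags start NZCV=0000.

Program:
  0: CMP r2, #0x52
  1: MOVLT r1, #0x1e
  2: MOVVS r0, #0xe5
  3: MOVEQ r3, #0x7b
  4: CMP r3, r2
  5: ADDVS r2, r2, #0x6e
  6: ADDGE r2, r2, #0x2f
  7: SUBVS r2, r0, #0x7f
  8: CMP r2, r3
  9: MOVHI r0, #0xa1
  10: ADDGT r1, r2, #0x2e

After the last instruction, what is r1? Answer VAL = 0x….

VAL = 0x29

0: ✓ CMP  NZCV=0011
1: ✓ MOVLT  r1←0x1e
2: ✓ MOVVS  r0←0xe5
3: · MOVEQ
4: ✓ CMP  NZCV=0010
5: · ADDVS
6: ✓ ADDGE  r2←0xfb
7: · SUBVS
8: ✓ CMP  NZCV=0010
9: ✓ MOVHI  r0←0xa1
10: ✓ ADDGT  r1←0x29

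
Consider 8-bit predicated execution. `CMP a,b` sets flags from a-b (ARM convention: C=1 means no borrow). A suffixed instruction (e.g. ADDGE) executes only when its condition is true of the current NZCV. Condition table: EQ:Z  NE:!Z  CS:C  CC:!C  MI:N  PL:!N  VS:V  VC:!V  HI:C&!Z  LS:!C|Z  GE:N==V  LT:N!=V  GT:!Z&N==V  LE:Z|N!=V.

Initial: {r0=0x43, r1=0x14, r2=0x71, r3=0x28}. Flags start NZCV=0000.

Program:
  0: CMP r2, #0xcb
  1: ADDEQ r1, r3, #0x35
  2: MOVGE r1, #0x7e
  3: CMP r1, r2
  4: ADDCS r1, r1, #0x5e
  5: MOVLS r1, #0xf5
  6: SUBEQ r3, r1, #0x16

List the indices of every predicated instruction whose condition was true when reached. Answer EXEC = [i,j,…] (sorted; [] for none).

[0] flags=1001 → (cmp)
[1] flags=1001 EQ?F → skip
[2] flags=1001 GE?T → r1=0x7e
[3] flags=0010 → (cmp)
[4] flags=0010 CS?T → r1=0xdc
[5] flags=0010 LS?F → skip
[6] flags=0010 EQ?F → skip

EXEC = [2,4]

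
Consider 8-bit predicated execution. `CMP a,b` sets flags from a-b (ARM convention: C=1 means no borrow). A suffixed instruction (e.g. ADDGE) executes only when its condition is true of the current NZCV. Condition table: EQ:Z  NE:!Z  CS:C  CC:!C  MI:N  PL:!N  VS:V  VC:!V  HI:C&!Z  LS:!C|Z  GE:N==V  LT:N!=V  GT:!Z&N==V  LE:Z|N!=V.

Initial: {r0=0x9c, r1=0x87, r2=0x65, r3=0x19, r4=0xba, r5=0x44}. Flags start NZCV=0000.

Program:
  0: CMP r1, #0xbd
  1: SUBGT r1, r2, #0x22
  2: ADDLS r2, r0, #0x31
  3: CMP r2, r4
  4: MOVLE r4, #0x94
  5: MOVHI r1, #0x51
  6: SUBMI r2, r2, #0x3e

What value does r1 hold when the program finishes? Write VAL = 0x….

[0] flags=1000 → (cmp)
[1] flags=1000 GT?F → skip
[2] flags=1000 LS?T → r2=0xcd
[3] flags=0010 → (cmp)
[4] flags=0010 LE?F → skip
[5] flags=0010 HI?T → r1=0x51
[6] flags=0010 MI?F → skip

VAL = 0x51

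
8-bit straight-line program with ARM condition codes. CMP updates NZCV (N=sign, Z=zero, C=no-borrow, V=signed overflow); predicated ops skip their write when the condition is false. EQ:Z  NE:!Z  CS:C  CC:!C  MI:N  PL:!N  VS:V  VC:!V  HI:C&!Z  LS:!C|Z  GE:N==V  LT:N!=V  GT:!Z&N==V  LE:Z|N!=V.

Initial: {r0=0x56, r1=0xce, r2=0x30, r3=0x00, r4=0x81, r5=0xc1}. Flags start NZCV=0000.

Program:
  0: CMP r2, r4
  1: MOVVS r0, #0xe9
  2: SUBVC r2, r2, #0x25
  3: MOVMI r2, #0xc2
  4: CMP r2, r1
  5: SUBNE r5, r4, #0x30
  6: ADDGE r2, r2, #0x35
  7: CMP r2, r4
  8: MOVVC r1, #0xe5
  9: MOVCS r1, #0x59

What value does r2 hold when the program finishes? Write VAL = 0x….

[0] flags=1001 → (cmp)
[1] flags=1001 VS?T → r0=0xe9
[2] flags=1001 VC?F → skip
[3] flags=1001 MI?T → r2=0xc2
[4] flags=1000 → (cmp)
[5] flags=1000 NE?T → r5=0x51
[6] flags=1000 GE?F → skip
[7] flags=0010 → (cmp)
[8] flags=0010 VC?T → r1=0xe5
[9] flags=0010 CS?T → r1=0x59

VAL = 0xc2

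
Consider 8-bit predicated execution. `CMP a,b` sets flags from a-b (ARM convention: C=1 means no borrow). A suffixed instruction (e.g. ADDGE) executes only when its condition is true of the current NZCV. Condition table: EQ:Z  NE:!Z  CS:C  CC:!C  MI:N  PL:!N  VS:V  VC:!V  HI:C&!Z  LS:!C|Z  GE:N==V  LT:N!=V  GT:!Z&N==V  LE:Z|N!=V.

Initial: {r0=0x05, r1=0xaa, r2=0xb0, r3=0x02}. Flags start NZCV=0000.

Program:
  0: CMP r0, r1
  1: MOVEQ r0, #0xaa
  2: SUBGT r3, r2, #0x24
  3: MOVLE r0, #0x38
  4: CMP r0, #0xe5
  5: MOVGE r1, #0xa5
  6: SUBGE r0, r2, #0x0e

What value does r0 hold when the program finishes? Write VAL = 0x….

VAL = 0xa2

[0] flags=0000 → (cmp)
[1] flags=0000 EQ?F → skip
[2] flags=0000 GT?T → r3=0x8c
[3] flags=0000 LE?F → skip
[4] flags=0000 → (cmp)
[5] flags=0000 GE?T → r1=0xa5
[6] flags=0000 GE?T → r0=0xa2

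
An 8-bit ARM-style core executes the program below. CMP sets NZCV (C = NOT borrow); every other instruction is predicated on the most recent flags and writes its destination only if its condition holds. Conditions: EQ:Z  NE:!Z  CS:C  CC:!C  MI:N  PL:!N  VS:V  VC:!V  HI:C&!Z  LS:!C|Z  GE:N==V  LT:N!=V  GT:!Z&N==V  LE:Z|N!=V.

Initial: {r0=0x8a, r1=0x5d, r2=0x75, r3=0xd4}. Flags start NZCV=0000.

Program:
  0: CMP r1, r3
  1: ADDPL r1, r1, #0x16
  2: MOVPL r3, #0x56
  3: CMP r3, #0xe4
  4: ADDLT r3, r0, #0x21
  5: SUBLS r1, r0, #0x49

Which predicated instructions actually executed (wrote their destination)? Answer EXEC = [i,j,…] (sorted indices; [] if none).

EXEC = [4,5]

[0] flags=1001 → (cmp)
[1] flags=1001 PL?F → skip
[2] flags=1001 PL?F → skip
[3] flags=1000 → (cmp)
[4] flags=1000 LT?T → r3=0xab
[5] flags=1000 LS?T → r1=0x41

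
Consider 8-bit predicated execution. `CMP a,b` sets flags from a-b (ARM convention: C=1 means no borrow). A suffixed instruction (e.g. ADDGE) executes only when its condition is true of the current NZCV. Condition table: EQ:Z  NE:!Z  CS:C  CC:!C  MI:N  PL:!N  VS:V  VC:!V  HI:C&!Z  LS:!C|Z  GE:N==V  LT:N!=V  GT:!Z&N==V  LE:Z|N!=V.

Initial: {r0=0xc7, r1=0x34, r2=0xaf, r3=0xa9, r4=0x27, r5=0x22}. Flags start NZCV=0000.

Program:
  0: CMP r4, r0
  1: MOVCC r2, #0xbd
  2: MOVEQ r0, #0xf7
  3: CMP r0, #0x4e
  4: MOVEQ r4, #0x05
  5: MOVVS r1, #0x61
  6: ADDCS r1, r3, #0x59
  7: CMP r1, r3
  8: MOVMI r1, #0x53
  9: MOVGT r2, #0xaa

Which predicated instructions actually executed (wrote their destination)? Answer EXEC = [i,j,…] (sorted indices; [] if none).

EXEC = [1,5,6,9]

[0] flags=0000 → (cmp)
[1] flags=0000 CC?T → r2=0xbd
[2] flags=0000 EQ?F → skip
[3] flags=0011 → (cmp)
[4] flags=0011 EQ?F → skip
[5] flags=0011 VS?T → r1=0x61
[6] flags=0011 CS?T → r1=0x02
[7] flags=0000 → (cmp)
[8] flags=0000 MI?F → skip
[9] flags=0000 GT?T → r2=0xaa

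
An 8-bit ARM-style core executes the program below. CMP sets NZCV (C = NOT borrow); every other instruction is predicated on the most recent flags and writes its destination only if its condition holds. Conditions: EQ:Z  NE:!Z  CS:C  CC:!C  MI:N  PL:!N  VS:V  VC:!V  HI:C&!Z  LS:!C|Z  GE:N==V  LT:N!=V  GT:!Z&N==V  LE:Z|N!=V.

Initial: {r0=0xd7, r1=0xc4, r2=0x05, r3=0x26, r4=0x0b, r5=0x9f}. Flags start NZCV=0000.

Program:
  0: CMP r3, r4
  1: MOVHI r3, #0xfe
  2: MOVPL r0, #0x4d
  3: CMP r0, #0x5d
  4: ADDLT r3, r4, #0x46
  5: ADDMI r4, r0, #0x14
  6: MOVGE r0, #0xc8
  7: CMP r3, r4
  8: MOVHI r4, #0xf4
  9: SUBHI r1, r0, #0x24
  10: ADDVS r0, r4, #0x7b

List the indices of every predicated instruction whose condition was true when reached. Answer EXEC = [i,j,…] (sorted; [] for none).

[0] flags=0010 → (cmp)
[1] flags=0010 HI?T → r3=0xfe
[2] flags=0010 PL?T → r0=0x4d
[3] flags=1000 → (cmp)
[4] flags=1000 LT?T → r3=0x51
[5] flags=1000 MI?T → r4=0x61
[6] flags=1000 GE?F → skip
[7] flags=1000 → (cmp)
[8] flags=1000 HI?F → skip
[9] flags=1000 HI?F → skip
[10] flags=1000 VS?F → skip

EXEC = [1,2,4,5]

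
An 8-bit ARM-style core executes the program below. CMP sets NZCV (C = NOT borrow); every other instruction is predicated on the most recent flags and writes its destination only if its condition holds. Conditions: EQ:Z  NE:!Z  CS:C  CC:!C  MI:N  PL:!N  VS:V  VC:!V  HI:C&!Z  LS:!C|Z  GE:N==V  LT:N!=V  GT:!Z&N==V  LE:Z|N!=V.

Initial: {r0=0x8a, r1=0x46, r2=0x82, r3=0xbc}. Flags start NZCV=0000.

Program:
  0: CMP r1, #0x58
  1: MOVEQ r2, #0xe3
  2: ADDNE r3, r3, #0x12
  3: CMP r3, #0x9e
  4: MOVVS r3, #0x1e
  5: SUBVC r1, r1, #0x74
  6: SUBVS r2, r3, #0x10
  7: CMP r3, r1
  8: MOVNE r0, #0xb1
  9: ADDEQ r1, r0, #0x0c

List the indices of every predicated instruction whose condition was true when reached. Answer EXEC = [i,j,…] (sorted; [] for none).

EXEC = [2,5,8]

[0] flags=1000 → (cmp)
[1] flags=1000 EQ?F → skip
[2] flags=1000 NE?T → r3=0xce
[3] flags=0010 → (cmp)
[4] flags=0010 VS?F → skip
[5] flags=0010 VC?T → r1=0xd2
[6] flags=0010 VS?F → skip
[7] flags=1000 → (cmp)
[8] flags=1000 NE?T → r0=0xb1
[9] flags=1000 EQ?F → skip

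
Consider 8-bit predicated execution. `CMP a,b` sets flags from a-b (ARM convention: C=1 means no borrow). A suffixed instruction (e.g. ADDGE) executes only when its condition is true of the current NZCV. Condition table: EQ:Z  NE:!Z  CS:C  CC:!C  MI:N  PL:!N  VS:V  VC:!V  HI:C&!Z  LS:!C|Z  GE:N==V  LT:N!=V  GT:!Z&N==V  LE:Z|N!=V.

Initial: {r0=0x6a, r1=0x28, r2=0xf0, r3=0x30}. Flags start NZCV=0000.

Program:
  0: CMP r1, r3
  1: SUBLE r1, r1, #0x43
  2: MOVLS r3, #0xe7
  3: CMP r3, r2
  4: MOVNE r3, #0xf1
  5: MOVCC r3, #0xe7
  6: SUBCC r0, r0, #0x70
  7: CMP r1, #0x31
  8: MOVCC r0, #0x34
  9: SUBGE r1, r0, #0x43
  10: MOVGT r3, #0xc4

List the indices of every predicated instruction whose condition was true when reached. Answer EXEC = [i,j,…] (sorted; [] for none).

EXEC = [1,2,4,5,6]

[0] flags=1000 → (cmp)
[1] flags=1000 LE?T → r1=0xe5
[2] flags=1000 LS?T → r3=0xe7
[3] flags=1000 → (cmp)
[4] flags=1000 NE?T → r3=0xf1
[5] flags=1000 CC?T → r3=0xe7
[6] flags=1000 CC?T → r0=0xfa
[7] flags=1010 → (cmp)
[8] flags=1010 CC?F → skip
[9] flags=1010 GE?F → skip
[10] flags=1010 GT?F → skip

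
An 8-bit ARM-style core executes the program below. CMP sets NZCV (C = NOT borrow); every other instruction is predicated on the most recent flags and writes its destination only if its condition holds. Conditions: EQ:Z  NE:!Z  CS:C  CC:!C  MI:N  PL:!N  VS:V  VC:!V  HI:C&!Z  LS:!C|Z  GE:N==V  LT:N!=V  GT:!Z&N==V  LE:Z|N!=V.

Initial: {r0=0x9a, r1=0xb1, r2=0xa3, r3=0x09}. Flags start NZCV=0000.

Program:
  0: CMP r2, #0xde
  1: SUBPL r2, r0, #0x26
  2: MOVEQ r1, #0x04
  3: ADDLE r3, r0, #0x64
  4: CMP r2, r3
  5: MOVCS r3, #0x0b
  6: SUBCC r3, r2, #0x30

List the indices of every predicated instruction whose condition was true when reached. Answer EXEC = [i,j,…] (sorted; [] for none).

EXEC = [3,6]

[0] flags=1000 → (cmp)
[1] flags=1000 PL?F → skip
[2] flags=1000 EQ?F → skip
[3] flags=1000 LE?T → r3=0xfe
[4] flags=1000 → (cmp)
[5] flags=1000 CS?F → skip
[6] flags=1000 CC?T → r3=0x73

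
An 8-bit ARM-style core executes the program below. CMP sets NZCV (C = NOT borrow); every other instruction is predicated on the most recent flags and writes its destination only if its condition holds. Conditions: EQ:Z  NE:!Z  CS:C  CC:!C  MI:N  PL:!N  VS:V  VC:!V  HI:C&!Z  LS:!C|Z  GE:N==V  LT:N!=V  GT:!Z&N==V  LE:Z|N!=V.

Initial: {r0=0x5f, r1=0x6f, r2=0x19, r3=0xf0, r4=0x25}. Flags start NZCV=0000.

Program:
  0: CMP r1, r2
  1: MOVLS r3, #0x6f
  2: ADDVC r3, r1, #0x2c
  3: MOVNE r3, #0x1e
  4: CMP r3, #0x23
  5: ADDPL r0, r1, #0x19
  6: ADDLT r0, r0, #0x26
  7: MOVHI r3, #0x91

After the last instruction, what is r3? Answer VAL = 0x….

VAL = 0x1e

[0] flags=0010 → (cmp)
[1] flags=0010 LS?F → skip
[2] flags=0010 VC?T → r3=0x9b
[3] flags=0010 NE?T → r3=0x1e
[4] flags=1000 → (cmp)
[5] flags=1000 PL?F → skip
[6] flags=1000 LT?T → r0=0x85
[7] flags=1000 HI?F → skip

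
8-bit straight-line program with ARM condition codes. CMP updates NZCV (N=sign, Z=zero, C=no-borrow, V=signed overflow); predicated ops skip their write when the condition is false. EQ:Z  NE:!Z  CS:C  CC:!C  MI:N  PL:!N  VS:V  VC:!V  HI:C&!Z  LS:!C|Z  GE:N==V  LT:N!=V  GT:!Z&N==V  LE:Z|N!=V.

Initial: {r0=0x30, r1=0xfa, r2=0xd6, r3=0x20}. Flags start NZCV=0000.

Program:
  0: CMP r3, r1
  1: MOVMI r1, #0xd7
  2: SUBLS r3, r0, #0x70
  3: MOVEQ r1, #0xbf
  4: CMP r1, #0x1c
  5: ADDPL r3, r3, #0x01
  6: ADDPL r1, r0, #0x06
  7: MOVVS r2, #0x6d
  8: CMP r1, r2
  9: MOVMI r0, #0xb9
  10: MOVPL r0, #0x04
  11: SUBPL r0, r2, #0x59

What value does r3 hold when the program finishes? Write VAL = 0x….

[0] flags=0000 → (cmp)
[1] flags=0000 MI?F → skip
[2] flags=0000 LS?T → r3=0xc0
[3] flags=0000 EQ?F → skip
[4] flags=1010 → (cmp)
[5] flags=1010 PL?F → skip
[6] flags=1010 PL?F → skip
[7] flags=1010 VS?F → skip
[8] flags=0010 → (cmp)
[9] flags=0010 MI?F → skip
[10] flags=0010 PL?T → r0=0x04
[11] flags=0010 PL?T → r0=0x7d

VAL = 0xc0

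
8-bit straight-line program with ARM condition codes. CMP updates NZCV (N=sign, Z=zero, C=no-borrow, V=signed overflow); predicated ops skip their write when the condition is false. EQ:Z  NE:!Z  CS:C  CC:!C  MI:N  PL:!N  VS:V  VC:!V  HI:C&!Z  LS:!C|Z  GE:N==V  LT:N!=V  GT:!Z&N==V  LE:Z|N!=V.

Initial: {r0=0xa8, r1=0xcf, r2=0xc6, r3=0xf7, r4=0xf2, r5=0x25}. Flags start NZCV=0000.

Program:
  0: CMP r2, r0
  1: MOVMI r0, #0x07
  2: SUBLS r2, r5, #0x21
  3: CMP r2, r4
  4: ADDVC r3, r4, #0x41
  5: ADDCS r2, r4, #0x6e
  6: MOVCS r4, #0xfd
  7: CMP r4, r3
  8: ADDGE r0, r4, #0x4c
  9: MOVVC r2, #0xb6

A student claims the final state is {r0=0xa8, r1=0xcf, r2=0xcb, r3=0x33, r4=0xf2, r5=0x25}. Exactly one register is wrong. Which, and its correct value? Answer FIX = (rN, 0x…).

[0] flags=0010 → (cmp)
[1] flags=0010 MI?F → skip
[2] flags=0010 LS?F → skip
[3] flags=1000 → (cmp)
[4] flags=1000 VC?T → r3=0x33
[5] flags=1000 CS?F → skip
[6] flags=1000 CS?F → skip
[7] flags=1010 → (cmp)
[8] flags=1010 GE?F → skip
[9] flags=1010 VC?T → r2=0xb6

FIX = (r2, 0xb6)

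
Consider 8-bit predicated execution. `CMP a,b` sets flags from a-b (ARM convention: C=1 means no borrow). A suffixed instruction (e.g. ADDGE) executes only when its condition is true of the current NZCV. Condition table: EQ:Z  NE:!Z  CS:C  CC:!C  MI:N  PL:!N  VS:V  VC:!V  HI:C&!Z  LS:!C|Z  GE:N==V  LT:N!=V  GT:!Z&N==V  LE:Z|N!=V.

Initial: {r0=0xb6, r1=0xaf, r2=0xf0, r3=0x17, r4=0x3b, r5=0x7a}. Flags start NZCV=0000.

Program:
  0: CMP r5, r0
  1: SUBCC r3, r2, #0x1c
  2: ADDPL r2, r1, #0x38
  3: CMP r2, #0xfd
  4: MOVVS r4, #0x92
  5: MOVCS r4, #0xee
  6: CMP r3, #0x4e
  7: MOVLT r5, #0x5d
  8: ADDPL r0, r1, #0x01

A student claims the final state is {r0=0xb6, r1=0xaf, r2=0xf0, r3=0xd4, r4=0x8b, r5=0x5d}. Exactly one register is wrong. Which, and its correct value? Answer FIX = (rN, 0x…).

FIX = (r4, 0x3b)

0: ✓ CMP  NZCV=1001
1: ✓ SUBCC  r3←0xd4
2: · ADDPL
3: ✓ CMP  NZCV=1000
4: · MOVVS
5: · MOVCS
6: ✓ CMP  NZCV=1010
7: ✓ MOVLT  r5←0x5d
8: · ADDPL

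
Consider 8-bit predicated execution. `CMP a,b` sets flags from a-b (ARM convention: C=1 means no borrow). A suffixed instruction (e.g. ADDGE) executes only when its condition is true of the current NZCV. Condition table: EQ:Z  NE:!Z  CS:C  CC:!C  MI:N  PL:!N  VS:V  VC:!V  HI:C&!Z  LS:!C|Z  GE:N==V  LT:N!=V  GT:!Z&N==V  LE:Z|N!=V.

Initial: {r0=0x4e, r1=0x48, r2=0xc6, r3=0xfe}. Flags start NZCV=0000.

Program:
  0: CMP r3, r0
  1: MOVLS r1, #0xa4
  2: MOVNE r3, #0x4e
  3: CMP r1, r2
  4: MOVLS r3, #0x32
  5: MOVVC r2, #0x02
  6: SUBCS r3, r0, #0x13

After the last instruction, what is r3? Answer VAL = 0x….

VAL = 0x32

[0] flags=1010 → (cmp)
[1] flags=1010 LS?F → skip
[2] flags=1010 NE?T → r3=0x4e
[3] flags=1001 → (cmp)
[4] flags=1001 LS?T → r3=0x32
[5] flags=1001 VC?F → skip
[6] flags=1001 CS?F → skip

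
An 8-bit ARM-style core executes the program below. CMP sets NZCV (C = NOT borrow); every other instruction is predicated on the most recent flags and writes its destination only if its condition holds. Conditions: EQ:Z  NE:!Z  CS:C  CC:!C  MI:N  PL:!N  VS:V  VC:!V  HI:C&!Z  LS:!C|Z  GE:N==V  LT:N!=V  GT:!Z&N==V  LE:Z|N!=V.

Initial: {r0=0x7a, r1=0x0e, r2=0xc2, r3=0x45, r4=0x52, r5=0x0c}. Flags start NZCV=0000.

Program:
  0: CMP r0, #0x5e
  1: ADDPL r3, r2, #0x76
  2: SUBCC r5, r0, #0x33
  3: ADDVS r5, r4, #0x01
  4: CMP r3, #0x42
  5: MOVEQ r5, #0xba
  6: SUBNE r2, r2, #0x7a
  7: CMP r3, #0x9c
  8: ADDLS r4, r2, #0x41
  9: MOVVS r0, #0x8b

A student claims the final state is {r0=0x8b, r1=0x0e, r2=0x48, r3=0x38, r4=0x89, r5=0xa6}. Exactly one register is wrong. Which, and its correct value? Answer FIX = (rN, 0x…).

FIX = (r5, 0x0c)

[0] flags=0010 → (cmp)
[1] flags=0010 PL?T → r3=0x38
[2] flags=0010 CC?F → skip
[3] flags=0010 VS?F → skip
[4] flags=1000 → (cmp)
[5] flags=1000 EQ?F → skip
[6] flags=1000 NE?T → r2=0x48
[7] flags=1001 → (cmp)
[8] flags=1001 LS?T → r4=0x89
[9] flags=1001 VS?T → r0=0x8b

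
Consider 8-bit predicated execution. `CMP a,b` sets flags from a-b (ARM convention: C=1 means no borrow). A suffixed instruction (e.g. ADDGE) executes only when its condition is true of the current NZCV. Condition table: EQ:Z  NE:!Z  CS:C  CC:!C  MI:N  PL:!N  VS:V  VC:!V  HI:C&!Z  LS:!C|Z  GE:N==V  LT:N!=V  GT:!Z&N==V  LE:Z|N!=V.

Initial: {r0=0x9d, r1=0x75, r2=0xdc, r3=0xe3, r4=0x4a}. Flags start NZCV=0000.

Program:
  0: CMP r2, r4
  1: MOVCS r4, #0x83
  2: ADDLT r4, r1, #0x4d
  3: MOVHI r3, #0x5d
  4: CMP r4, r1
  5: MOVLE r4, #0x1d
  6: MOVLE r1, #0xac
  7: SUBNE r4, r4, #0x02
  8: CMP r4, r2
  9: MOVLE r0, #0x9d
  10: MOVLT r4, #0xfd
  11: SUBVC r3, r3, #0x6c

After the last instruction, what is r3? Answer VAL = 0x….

VAL = 0xf1

[0] flags=1010 → (cmp)
[1] flags=1010 CS?T → r4=0x83
[2] flags=1010 LT?T → r4=0xc2
[3] flags=1010 HI?T → r3=0x5d
[4] flags=0011 → (cmp)
[5] flags=0011 LE?T → r4=0x1d
[6] flags=0011 LE?T → r1=0xac
[7] flags=0011 NE?T → r4=0x1b
[8] flags=0000 → (cmp)
[9] flags=0000 LE?F → skip
[10] flags=0000 LT?F → skip
[11] flags=0000 VC?T → r3=0xf1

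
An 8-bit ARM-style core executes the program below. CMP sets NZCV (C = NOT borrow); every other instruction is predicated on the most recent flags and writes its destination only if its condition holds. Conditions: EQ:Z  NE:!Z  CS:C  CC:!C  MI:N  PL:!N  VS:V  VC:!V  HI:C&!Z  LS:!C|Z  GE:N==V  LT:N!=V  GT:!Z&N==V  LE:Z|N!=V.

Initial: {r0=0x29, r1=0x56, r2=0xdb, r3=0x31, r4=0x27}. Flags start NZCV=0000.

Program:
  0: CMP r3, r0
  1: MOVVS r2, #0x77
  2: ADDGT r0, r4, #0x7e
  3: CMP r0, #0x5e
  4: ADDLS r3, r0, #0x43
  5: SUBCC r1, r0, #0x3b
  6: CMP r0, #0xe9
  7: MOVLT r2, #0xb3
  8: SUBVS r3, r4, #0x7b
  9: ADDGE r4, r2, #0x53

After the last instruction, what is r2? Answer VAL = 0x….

[0] flags=0010 → (cmp)
[1] flags=0010 VS?F → skip
[2] flags=0010 GT?T → r0=0xa5
[3] flags=0011 → (cmp)
[4] flags=0011 LS?F → skip
[5] flags=0011 CC?F → skip
[6] flags=1000 → (cmp)
[7] flags=1000 LT?T → r2=0xb3
[8] flags=1000 VS?F → skip
[9] flags=1000 GE?F → skip

VAL = 0xb3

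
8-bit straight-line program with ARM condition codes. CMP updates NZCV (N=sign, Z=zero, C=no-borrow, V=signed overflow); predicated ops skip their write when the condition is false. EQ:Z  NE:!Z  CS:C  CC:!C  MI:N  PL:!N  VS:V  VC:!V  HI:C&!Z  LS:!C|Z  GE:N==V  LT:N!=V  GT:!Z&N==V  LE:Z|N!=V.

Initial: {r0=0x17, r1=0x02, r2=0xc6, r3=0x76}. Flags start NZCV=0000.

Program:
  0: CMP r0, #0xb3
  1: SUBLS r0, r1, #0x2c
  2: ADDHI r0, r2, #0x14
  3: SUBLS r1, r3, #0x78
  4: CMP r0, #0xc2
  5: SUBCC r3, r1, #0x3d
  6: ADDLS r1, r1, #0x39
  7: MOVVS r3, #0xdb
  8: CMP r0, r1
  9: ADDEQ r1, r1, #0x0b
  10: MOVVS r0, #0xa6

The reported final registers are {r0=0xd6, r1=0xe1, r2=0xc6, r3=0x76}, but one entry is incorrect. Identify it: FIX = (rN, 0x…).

FIX = (r1, 0xfe)

0: ✓ CMP  NZCV=0000
1: ✓ SUBLS  r0←0xd6
2: · ADDHI
3: ✓ SUBLS  r1←0xfe
4: ✓ CMP  NZCV=0010
5: · SUBCC
6: · ADDLS
7: · MOVVS
8: ✓ CMP  NZCV=1000
9: · ADDEQ
10: · MOVVS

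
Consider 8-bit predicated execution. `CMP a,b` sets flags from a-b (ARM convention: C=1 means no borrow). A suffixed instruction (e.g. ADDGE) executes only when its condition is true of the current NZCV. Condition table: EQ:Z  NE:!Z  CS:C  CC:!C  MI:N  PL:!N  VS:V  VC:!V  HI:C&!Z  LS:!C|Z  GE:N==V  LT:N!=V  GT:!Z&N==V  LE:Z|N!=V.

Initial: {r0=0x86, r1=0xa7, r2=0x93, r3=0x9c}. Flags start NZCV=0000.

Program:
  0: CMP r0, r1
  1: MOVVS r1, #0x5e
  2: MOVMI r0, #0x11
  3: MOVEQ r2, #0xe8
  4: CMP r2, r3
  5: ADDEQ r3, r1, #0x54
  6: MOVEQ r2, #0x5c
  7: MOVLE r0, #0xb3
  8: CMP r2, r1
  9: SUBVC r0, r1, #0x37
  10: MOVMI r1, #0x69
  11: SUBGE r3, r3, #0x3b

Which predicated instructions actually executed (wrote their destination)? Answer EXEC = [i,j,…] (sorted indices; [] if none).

[0] flags=1000 → (cmp)
[1] flags=1000 VS?F → skip
[2] flags=1000 MI?T → r0=0x11
[3] flags=1000 EQ?F → skip
[4] flags=1000 → (cmp)
[5] flags=1000 EQ?F → skip
[6] flags=1000 EQ?F → skip
[7] flags=1000 LE?T → r0=0xb3
[8] flags=1000 → (cmp)
[9] flags=1000 VC?T → r0=0x70
[10] flags=1000 MI?T → r1=0x69
[11] flags=1000 GE?F → skip

EXEC = [2,7,9,10]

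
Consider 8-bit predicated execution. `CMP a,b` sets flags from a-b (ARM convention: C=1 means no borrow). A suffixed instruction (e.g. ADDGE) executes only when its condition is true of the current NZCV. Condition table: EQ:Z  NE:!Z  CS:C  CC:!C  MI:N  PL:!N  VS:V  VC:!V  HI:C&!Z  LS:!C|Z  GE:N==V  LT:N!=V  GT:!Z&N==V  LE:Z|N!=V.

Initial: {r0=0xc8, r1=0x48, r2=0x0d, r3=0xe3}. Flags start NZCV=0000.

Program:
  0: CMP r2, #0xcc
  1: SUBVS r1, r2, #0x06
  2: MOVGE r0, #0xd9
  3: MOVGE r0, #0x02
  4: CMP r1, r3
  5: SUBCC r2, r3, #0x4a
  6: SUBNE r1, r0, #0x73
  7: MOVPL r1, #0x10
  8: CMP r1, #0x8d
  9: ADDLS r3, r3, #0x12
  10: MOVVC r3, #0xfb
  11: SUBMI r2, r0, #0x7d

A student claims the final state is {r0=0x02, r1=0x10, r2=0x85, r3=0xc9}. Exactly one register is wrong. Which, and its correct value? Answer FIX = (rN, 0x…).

[0] flags=0000 → (cmp)
[1] flags=0000 VS?F → skip
[2] flags=0000 GE?T → r0=0xd9
[3] flags=0000 GE?T → r0=0x02
[4] flags=0000 → (cmp)
[5] flags=0000 CC?T → r2=0x99
[6] flags=0000 NE?T → r1=0x8f
[7] flags=0000 PL?T → r1=0x10
[8] flags=1001 → (cmp)
[9] flags=1001 LS?T → r3=0xf5
[10] flags=1001 VC?F → skip
[11] flags=1001 MI?T → r2=0x85

FIX = (r3, 0xf5)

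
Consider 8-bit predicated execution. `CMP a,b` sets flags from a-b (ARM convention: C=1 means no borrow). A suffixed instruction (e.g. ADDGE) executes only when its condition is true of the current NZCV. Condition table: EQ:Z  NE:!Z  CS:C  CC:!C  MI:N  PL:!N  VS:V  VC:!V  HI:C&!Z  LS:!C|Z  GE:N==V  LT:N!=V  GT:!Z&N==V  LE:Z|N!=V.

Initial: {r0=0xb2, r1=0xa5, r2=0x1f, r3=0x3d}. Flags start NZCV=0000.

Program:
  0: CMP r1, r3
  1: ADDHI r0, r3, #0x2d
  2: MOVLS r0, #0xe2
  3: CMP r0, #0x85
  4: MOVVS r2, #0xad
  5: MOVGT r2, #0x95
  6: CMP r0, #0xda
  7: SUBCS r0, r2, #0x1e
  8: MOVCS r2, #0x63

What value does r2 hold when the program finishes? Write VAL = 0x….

[0] flags=0011 → (cmp)
[1] flags=0011 HI?T → r0=0x6a
[2] flags=0011 LS?F → skip
[3] flags=1001 → (cmp)
[4] flags=1001 VS?T → r2=0xad
[5] flags=1001 GT?T → r2=0x95
[6] flags=1001 → (cmp)
[7] flags=1001 CS?F → skip
[8] flags=1001 CS?F → skip

VAL = 0x95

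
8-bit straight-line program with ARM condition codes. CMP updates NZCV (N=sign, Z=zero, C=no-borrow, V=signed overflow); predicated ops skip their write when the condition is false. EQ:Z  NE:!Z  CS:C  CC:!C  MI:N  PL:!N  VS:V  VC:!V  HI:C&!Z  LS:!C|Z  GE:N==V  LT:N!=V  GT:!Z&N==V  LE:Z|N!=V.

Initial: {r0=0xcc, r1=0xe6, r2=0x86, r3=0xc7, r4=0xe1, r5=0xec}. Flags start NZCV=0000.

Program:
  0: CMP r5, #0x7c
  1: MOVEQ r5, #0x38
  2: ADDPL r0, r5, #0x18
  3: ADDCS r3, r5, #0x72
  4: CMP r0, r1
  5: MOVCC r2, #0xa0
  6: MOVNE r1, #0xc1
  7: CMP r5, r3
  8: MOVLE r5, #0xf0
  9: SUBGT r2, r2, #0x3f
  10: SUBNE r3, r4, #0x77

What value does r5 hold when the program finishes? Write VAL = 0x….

VAL = 0xf0

[0] flags=0011 → (cmp)
[1] flags=0011 EQ?F → skip
[2] flags=0011 PL?T → r0=0x04
[3] flags=0011 CS?T → r3=0x5e
[4] flags=0000 → (cmp)
[5] flags=0000 CC?T → r2=0xa0
[6] flags=0000 NE?T → r1=0xc1
[7] flags=1010 → (cmp)
[8] flags=1010 LE?T → r5=0xf0
[9] flags=1010 GT?F → skip
[10] flags=1010 NE?T → r3=0x6a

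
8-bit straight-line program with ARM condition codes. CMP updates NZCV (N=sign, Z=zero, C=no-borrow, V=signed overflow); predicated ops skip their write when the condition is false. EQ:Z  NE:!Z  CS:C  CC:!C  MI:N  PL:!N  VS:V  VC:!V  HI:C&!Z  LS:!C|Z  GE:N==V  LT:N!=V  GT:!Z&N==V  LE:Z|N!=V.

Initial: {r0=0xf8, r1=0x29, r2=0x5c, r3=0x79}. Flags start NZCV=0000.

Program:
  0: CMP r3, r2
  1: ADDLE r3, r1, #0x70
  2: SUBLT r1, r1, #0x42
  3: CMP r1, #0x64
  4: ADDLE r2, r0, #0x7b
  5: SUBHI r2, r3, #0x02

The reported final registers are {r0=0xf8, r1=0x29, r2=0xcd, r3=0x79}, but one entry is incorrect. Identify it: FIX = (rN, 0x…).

0: ✓ CMP  NZCV=0010
1: · ADDLE
2: · SUBLT
3: ✓ CMP  NZCV=1000
4: ✓ ADDLE  r2←0x73
5: · SUBHI

FIX = (r2, 0x73)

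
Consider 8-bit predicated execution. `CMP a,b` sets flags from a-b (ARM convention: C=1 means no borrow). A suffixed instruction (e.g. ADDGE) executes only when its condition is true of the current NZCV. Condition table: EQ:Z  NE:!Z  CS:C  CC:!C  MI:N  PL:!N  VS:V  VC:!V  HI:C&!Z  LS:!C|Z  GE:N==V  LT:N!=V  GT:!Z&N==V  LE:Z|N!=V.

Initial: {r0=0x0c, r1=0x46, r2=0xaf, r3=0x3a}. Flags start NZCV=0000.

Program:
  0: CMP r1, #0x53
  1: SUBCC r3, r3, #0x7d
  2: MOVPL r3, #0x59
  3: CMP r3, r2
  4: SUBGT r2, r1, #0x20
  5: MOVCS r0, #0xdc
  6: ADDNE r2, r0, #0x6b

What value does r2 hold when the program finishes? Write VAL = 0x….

0: ✓ CMP  NZCV=1000
1: ✓ SUBCC  r3←0xbd
2: · MOVPL
3: ✓ CMP  NZCV=0010
4: ✓ SUBGT  r2←0x26
5: ✓ MOVCS  r0←0xdc
6: ✓ ADDNE  r2←0x47

VAL = 0x47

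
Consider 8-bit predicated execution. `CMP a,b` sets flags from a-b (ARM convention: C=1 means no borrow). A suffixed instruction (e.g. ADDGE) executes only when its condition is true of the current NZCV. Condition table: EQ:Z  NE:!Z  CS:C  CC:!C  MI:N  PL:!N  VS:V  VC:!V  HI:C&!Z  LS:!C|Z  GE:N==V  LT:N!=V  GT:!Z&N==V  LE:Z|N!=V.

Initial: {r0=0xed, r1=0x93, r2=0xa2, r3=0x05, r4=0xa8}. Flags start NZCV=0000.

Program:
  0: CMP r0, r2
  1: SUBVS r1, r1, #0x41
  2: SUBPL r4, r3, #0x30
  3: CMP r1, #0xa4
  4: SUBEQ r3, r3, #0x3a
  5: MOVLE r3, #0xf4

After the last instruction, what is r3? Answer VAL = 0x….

VAL = 0xf4

[0] flags=0010 → (cmp)
[1] flags=0010 VS?F → skip
[2] flags=0010 PL?T → r4=0xd5
[3] flags=1000 → (cmp)
[4] flags=1000 EQ?F → skip
[5] flags=1000 LE?T → r3=0xf4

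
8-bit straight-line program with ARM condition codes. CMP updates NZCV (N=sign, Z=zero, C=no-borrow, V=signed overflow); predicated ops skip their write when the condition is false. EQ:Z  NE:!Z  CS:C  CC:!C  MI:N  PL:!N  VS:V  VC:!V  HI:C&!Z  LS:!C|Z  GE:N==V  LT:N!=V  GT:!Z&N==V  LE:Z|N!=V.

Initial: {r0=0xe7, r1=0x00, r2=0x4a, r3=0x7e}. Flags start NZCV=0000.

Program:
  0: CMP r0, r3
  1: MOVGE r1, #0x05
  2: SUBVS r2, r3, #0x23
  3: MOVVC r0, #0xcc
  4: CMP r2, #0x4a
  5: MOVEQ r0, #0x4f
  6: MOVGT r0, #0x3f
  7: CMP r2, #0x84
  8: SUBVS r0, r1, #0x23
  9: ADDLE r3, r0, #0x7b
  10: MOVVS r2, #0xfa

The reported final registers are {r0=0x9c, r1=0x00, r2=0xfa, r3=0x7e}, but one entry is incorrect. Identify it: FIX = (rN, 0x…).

0: ✓ CMP  NZCV=0011
1: · MOVGE
2: ✓ SUBVS  r2←0x5b
3: · MOVVC
4: ✓ CMP  NZCV=0010
5: · MOVEQ
6: ✓ MOVGT  r0←0x3f
7: ✓ CMP  NZCV=1001
8: ✓ SUBVS  r0←0xdd
9: · ADDLE
10: ✓ MOVVS  r2←0xfa

FIX = (r0, 0xdd)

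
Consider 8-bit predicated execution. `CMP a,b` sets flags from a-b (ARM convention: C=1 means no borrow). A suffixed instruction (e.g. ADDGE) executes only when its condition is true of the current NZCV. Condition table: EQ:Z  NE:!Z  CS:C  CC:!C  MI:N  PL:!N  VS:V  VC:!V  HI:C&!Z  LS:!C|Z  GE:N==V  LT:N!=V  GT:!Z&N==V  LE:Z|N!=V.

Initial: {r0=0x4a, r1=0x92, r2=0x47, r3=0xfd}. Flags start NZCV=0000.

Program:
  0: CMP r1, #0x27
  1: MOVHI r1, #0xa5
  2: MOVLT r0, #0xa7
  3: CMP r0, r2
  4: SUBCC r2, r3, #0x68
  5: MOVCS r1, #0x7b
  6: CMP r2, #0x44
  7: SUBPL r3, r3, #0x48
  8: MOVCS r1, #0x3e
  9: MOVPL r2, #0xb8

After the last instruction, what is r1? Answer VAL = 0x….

[0] flags=0011 → (cmp)
[1] flags=0011 HI?T → r1=0xa5
[2] flags=0011 LT?T → r0=0xa7
[3] flags=0011 → (cmp)
[4] flags=0011 CC?F → skip
[5] flags=0011 CS?T → r1=0x7b
[6] flags=0010 → (cmp)
[7] flags=0010 PL?T → r3=0xb5
[8] flags=0010 CS?T → r1=0x3e
[9] flags=0010 PL?T → r2=0xb8

VAL = 0x3e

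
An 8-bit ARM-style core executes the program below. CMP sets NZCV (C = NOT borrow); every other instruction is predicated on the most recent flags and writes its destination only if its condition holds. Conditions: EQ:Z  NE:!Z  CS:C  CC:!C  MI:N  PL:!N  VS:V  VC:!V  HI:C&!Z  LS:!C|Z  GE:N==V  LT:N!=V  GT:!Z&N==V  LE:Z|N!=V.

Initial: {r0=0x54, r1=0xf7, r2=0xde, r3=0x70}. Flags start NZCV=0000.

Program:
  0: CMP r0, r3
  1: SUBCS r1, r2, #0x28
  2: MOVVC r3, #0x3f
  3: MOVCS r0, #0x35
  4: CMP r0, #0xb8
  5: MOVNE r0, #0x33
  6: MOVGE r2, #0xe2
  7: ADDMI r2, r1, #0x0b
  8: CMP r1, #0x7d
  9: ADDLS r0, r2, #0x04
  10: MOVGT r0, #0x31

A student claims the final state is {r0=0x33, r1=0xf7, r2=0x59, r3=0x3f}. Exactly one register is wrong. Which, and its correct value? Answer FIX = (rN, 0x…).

FIX = (r2, 0x02)

0: ✓ CMP  NZCV=1000
1: · SUBCS
2: ✓ MOVVC  r3←0x3f
3: · MOVCS
4: ✓ CMP  NZCV=1001
5: ✓ MOVNE  r0←0x33
6: ✓ MOVGE  r2←0xe2
7: ✓ ADDMI  r2←0x02
8: ✓ CMP  NZCV=0011
9: · ADDLS
10: · MOVGT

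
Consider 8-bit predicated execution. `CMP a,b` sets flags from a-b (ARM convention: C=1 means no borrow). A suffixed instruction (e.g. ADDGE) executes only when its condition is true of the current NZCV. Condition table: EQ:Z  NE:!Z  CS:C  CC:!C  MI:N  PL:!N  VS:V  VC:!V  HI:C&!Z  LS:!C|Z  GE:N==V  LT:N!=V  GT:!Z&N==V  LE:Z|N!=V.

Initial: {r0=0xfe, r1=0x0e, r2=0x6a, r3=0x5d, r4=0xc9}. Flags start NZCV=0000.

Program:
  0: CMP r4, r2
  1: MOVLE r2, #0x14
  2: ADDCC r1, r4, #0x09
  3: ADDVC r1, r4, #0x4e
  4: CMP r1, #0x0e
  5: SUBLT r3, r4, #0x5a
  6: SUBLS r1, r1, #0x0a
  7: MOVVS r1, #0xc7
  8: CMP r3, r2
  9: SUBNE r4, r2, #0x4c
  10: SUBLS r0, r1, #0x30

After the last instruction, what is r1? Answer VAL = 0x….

VAL = 0x04

[0] flags=0011 → (cmp)
[1] flags=0011 LE?T → r2=0x14
[2] flags=0011 CC?F → skip
[3] flags=0011 VC?F → skip
[4] flags=0110 → (cmp)
[5] flags=0110 LT?F → skip
[6] flags=0110 LS?T → r1=0x04
[7] flags=0110 VS?F → skip
[8] flags=0010 → (cmp)
[9] flags=0010 NE?T → r4=0xc8
[10] flags=0010 LS?F → skip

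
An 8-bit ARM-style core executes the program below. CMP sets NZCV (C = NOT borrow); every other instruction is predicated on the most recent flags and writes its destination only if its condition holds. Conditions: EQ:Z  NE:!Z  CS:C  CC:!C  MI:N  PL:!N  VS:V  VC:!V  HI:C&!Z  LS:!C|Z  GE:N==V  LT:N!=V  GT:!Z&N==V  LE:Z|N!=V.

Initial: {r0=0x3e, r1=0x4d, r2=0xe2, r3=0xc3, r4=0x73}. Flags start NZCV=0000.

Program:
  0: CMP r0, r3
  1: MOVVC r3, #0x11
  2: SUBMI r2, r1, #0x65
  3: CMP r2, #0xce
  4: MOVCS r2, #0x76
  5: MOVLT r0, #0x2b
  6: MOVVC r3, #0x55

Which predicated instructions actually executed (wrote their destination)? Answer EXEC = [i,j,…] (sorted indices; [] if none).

EXEC = [1,4,6]

[0] flags=0000 → (cmp)
[1] flags=0000 VC?T → r3=0x11
[2] flags=0000 MI?F → skip
[3] flags=0010 → (cmp)
[4] flags=0010 CS?T → r2=0x76
[5] flags=0010 LT?F → skip
[6] flags=0010 VC?T → r3=0x55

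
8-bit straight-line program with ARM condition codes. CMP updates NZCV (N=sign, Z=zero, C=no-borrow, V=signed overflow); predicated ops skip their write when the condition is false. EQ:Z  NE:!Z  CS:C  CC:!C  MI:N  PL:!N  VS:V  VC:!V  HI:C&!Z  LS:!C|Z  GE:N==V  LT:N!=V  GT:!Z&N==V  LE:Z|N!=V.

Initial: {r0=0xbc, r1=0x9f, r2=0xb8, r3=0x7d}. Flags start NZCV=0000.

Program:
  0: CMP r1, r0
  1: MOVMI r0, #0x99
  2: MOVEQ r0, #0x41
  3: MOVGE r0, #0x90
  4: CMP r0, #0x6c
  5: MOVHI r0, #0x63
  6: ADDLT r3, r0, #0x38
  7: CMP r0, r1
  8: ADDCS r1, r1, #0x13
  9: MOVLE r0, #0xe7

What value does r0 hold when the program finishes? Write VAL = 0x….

0: ✓ CMP  NZCV=1000
1: ✓ MOVMI  r0←0x99
2: · MOVEQ
3: · MOVGE
4: ✓ CMP  NZCV=0011
5: ✓ MOVHI  r0←0x63
6: ✓ ADDLT  r3←0x9b
7: ✓ CMP  NZCV=1001
8: · ADDCS
9: · MOVLE

VAL = 0x63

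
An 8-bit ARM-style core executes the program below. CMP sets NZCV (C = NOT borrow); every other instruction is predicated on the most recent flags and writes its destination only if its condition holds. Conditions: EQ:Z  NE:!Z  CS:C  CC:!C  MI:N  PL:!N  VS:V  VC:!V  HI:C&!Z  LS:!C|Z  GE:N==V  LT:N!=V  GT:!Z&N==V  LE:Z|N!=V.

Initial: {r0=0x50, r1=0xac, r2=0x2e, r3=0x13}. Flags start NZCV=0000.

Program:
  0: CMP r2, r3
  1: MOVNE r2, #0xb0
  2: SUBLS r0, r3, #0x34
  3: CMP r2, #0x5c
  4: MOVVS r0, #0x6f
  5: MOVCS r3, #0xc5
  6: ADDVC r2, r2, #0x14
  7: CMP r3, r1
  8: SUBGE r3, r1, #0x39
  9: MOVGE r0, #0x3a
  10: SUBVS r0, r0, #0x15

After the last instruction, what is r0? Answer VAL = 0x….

[0] flags=0010 → (cmp)
[1] flags=0010 NE?T → r2=0xb0
[2] flags=0010 LS?F → skip
[3] flags=0011 → (cmp)
[4] flags=0011 VS?T → r0=0x6f
[5] flags=0011 CS?T → r3=0xc5
[6] flags=0011 VC?F → skip
[7] flags=0010 → (cmp)
[8] flags=0010 GE?T → r3=0x73
[9] flags=0010 GE?T → r0=0x3a
[10] flags=0010 VS?F → skip

VAL = 0x3a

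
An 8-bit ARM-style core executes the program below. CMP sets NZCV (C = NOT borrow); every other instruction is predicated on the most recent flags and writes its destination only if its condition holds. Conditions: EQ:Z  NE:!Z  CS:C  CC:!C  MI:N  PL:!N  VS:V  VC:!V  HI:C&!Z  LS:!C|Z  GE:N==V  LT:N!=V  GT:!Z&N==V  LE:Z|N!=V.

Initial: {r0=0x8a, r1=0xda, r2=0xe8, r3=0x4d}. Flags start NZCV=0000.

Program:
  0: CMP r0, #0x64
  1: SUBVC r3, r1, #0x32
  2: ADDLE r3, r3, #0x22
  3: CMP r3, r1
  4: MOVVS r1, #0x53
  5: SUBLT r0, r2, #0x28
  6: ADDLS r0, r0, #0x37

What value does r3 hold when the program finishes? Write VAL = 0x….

VAL = 0x6f

0: ✓ CMP  NZCV=0011
1: · SUBVC
2: ✓ ADDLE  r3←0x6f
3: ✓ CMP  NZCV=1001
4: ✓ MOVVS  r1←0x53
5: · SUBLT
6: ✓ ADDLS  r0←0xc1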